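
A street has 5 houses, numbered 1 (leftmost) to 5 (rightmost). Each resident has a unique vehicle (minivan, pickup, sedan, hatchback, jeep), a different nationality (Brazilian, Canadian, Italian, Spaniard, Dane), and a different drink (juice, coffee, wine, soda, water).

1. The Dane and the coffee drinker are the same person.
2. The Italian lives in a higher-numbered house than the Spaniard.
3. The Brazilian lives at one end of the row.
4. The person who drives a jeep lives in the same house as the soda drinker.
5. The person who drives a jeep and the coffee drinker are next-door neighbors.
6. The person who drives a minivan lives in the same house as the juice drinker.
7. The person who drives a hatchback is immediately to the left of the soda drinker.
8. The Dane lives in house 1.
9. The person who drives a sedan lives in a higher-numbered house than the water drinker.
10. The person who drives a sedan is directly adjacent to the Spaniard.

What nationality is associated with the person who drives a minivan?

Clue 8: the Dane is in house 1.
By clue 1, the coffee drinker is in house 1.
The person who drives a jeep is in house 2 (clue 5).
So house 5 gets Brazilian for nationality.
The soda drinker is in house 2 (clue 4).
Clue 7 places the person who drives a hatchback in house 1.
From clue 9, the person who drives a sedan must be in house 4.
Clue 9: the water drinker is in house 3.
By clue 10, the Spaniard is in house 3.
That leaves Canadian as the nationality for house 2.
House 4's nationality must be Italian (nothing else left).
Clue 6: the person who drives a minivan is in house 5.
Clue 6: the juice drinker is in house 5.
That leaves pickup as the vehicle for house 3.
House 4's drink must be wine (nothing else left).
So: house 1 = hatchback/Dane/coffee, house 2 = jeep/Canadian/soda, house 3 = pickup/Spaniard/water, house 4 = sedan/Italian/wine, house 5 = minivan/Brazilian/juice.

Brazilian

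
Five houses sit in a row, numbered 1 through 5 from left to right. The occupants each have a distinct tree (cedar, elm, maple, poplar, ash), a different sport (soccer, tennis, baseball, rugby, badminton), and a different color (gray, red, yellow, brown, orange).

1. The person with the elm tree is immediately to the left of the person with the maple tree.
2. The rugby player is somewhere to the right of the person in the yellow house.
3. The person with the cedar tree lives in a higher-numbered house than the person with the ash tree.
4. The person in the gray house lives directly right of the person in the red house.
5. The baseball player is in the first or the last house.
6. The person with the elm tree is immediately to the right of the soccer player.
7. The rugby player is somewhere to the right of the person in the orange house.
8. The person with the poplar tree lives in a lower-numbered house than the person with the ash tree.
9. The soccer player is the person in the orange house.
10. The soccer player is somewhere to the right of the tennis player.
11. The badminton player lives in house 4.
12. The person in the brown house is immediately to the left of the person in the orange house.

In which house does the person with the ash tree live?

2

The badminton player is in house 4 (clue 11).
House 1 tree: only poplar fits.
House 5 color: only gray fits.
From clue 4, the person in the red house must be in house 4.
The only tree still possible for house 2 is ash.
The person with the elm tree is narrowed to house 3 or 4; consider each.
Placing it in house 3 leads to a contradiction, so it's in house 4.
From clue 1, the person with the maple tree must be in house 5.
From clue 6, the soccer player must be in house 3.
Clue 9: the person in the orange house is in house 3.
By clue 12, the person in the brown house is in house 2.
So house 3 gets cedar for tree.
That leaves tennis as the sport for house 2.
That leaves rugby as the sport for house 5.
So house 1 gets yellow for color.
That leaves baseball as the sport for house 1.
So: house 1 = poplar/baseball/yellow, house 2 = ash/tennis/brown, house 3 = cedar/soccer/orange, house 4 = elm/badminton/red, house 5 = maple/rugby/gray.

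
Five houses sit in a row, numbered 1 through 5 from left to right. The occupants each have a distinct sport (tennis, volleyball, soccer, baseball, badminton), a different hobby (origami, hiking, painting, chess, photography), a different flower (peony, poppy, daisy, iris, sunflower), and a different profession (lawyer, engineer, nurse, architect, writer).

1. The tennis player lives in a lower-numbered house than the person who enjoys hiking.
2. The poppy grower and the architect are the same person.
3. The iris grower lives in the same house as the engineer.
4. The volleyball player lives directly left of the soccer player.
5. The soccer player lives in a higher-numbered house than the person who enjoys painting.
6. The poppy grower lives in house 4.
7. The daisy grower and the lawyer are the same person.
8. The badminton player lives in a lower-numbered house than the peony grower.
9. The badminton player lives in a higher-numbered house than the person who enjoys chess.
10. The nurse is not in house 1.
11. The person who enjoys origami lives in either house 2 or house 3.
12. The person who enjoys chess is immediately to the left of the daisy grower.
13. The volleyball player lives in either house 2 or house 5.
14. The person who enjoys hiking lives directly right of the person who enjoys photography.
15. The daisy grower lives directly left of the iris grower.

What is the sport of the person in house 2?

By clue 6, the poppy grower is in house 4.
By clue 13, the volleyball player is in house 2.
House 5's hobby must be hiking (nothing else left).
So house 1 gets sunflower for flower.
Clue 2: the architect is in house 4.
By clue 4, the soccer player is in house 3.
From clue 8, the peony grower must be in house 5.
The person who enjoys photography is in house 4 (clue 14).
From clue 15, the daisy grower must be in house 2.
Clue 15: the iris grower is in house 3.
The only sport still possible for house 4 is badminton.
That leaves baseball as the sport for house 5.
So house 3 gets origami for hobby.
House 1's profession must be writer (nothing else left).
The engineer is in house 3 (clue 3).
From clue 7, the lawyer must be in house 2.
The person who enjoys chess is in house 1 (clue 12).
That leaves tennis as the sport for house 1.
House 2's hobby must be painting (nothing else left).
That leaves nurse as the profession for house 5.
So: house 1 = tennis/chess/sunflower/writer, house 2 = volleyball/painting/daisy/lawyer, house 3 = soccer/origami/iris/engineer, house 4 = badminton/photography/poppy/architect, house 5 = baseball/hiking/peony/nurse.

volleyball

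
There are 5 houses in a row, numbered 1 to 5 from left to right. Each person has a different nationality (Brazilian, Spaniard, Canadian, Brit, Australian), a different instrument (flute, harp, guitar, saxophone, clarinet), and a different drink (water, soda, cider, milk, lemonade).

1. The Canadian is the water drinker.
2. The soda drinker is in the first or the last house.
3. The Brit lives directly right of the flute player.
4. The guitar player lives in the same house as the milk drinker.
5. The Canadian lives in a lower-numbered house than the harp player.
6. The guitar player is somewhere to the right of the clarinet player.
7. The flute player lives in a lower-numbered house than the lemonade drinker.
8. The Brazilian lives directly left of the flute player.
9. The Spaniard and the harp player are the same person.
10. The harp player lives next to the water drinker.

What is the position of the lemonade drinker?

The soda drinker is narrowed to house 1 or 5; consider each.
Placing it in house 5 leads to a contradiction, so it's in house 1.
The Brazilian is narrowed to house 1 or 2 or 3; consider each.
Placing it in house 2 and house 3 leads to a contradiction, so it's in house 1.
Clue 8: the flute player is in house 2.
By clue 3, the Brit is in house 3.
The harp player is in house 5 (clue 10).
From clue 10, the water drinker must be in house 4.
House 2 drink: only cider fits.
By clue 1, the Canadian is in house 4.
Clue 4: the guitar player is in house 3.
Clue 4: the milk drinker is in house 3.
By clue 6, the clarinet player is in house 1.
The Spaniard is in house 5 (clue 9).
House 2's nationality must be Australian (nothing else left).
So house 4 gets saxophone for instrument.
House 5 drink: only lemonade fits.
So: house 1 = Brazilian/clarinet/soda, house 2 = Australian/flute/cider, house 3 = Brit/guitar/milk, house 4 = Canadian/saxophone/water, house 5 = Spaniard/harp/lemonade.

5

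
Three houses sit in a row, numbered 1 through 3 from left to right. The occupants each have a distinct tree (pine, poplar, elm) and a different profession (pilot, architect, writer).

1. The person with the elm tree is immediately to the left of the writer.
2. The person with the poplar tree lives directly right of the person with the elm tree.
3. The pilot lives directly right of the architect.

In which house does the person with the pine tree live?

1

House 1 profession: only architect fits.
By clue 3, the pilot is in house 2.
So house 3 gets writer for profession.
From clue 1, the person with the elm tree must be in house 2.
Clue 2 places the person with the poplar tree in house 3.
House 1's tree must be pine (nothing else left).
So: house 1 = pine/architect, house 2 = elm/pilot, house 3 = poplar/writer.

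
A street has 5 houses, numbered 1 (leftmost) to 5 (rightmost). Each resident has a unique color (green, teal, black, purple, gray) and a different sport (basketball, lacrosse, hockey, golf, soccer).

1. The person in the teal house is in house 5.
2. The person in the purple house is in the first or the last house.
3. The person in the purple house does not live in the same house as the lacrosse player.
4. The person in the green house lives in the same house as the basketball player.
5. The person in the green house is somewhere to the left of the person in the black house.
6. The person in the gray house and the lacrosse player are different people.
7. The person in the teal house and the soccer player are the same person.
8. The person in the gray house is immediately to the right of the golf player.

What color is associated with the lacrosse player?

Clue 1: the person in the teal house is in house 5.
By clue 7, the soccer player is in house 5.
The only color still possible for house 1 is purple.
The person in the black house is narrowed to house 3 or 4; consider each.
Placing it in house 3 leads to a contradiction, so it's in house 4.
The person in the gray house is narrowed to house 2 or 3; consider each.
Placing it in house 3 leads to a contradiction, so it's in house 2.
By clue 8, the golf player is in house 1.
The only color still possible for house 3 is green.
From clue 4, the basketball player must be in house 3.
That leaves hockey as the sport for house 2.
That leaves lacrosse as the sport for house 4.
So: house 1 = purple/golf, house 2 = gray/hockey, house 3 = green/basketball, house 4 = black/lacrosse, house 5 = teal/soccer.

black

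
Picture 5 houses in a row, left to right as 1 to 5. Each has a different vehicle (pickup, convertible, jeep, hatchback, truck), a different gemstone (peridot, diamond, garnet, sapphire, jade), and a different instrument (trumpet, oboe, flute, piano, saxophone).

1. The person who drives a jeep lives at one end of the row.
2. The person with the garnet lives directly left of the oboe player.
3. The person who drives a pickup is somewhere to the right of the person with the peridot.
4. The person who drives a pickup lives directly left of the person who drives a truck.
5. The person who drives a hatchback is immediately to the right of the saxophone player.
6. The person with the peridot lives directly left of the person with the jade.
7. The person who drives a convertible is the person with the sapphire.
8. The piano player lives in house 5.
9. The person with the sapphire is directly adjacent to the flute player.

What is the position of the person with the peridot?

2

From clue 8, the piano player must be in house 5.
The person who drives a jeep is narrowed to house 1 or 5; consider each.
Placing it in house 5 leads to a contradiction, so it's in house 1.
The person who drives a pickup is narrowed to house 2 or 3 or 4; consider each.
Placing it in house 2 and house 4 leads to a contradiction, so it's in house 3.
Clue 4 places the person who drives a truck in house 4.
House 4's gemstone must be diamond (nothing else left).
House 5 gemstone: only sapphire fits.
By clue 7, the person who drives a convertible is in house 5.
The flute player is in house 4 (clue 9).
So house 2 gets hatchback for vehicle.
House 1 instrument: only saxophone fits.
House 3 gemstone: only jade fits.
Clue 6: the person with the peridot is in house 2.
House 1 gemstone: only garnet fits.
From clue 2, the oboe player must be in house 2.
So house 3 gets trumpet for instrument.
So: house 1 = jeep/garnet/saxophone, house 2 = hatchback/peridot/oboe, house 3 = pickup/jade/trumpet, house 4 = truck/diamond/flute, house 5 = convertible/sapphire/piano.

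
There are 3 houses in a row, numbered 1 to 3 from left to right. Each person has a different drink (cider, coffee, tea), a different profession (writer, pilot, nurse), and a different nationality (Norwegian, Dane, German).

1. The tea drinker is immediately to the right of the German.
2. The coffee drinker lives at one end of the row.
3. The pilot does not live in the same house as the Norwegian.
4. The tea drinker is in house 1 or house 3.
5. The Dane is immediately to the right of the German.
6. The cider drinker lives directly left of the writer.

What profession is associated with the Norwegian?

nurse

From clue 4, the tea drinker must be in house 3.
The only drink still possible for house 2 is cider.
Clue 1: the German is in house 2.
Clue 5 places the Dane in house 3.
Clue 6: the writer is in house 3.
The only drink still possible for house 1 is coffee.
House 1's nationality must be Norwegian (nothing else left).
Clue 3 places the pilot in house 2.
So house 1 gets nurse for profession.
So: house 1 = coffee/nurse/Norwegian, house 2 = cider/pilot/German, house 3 = tea/writer/Dane.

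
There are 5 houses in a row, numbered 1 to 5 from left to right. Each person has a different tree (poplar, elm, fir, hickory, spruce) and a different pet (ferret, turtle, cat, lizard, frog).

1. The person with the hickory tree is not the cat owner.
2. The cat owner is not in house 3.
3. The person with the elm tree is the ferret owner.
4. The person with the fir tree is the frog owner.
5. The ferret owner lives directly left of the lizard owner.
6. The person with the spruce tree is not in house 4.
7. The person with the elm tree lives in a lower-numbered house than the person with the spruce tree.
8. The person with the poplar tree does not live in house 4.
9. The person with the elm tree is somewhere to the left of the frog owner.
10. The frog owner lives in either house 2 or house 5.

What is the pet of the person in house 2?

ferret

The person with the fir tree is narrowed to house 2 or 5; consider each.
Placing it in house 2 leads to a contradiction, so it's in house 5.
The frog owner is in house 5 (clue 4).
That leaves hickory as the tree for house 4.
House 4's pet must be turtle (nothing else left).
So house 3 gets lizard for pet.
The ferret owner is in house 2 (clue 5).
House 1 pet: only cat fits.
By clue 3, the person with the elm tree is in house 2.
By clue 7, the person with the spruce tree is in house 3.
So house 1 gets poplar for tree.
So: house 1 = poplar/cat, house 2 = elm/ferret, house 3 = spruce/lizard, house 4 = hickory/turtle, house 5 = fir/frog.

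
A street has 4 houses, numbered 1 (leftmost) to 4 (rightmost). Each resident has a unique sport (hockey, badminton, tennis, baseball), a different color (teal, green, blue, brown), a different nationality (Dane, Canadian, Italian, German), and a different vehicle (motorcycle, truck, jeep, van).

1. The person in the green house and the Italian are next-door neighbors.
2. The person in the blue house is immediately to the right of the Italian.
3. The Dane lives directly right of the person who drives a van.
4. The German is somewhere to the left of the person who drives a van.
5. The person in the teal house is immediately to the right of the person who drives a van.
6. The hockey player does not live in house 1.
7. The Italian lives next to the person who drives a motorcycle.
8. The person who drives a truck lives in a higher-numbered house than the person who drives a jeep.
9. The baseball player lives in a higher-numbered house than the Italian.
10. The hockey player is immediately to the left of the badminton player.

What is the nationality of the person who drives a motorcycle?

House 1's sport must be tennis (nothing else left).
The badminton player is narrowed to house 3 or 4; consider each.
Placing it in house 4 leads to a contradiction, so it's in house 3.
By clue 10, the hockey player is in house 2.
That leaves baseball as the sport for house 4.
The person in the teal house is narrowed to house 3 or 4; consider each.
Placing it in house 3 leads to a contradiction, so it's in house 4.
Clue 5 places the person who drives a van in house 3.
Clue 3: the Dane is in house 4.
The only nationality still possible for house 3 is Canadian.
That leaves truck as the vehicle for house 4.
The person in the blue house is narrowed to house 2 or 3; consider each.
Placing it in house 2 leads to a contradiction, so it's in house 3.
The Italian is in house 2 (clue 2).
From clue 7, the person who drives a motorcycle must be in house 1.
The only nationality still possible for house 1 is German.
So house 2 gets jeep for vehicle.
Clue 1: the person in the green house is in house 1.
The only color still possible for house 2 is brown.
So: house 1 = tennis/green/German/motorcycle, house 2 = hockey/brown/Italian/jeep, house 3 = badminton/blue/Canadian/van, house 4 = baseball/teal/Dane/truck.

German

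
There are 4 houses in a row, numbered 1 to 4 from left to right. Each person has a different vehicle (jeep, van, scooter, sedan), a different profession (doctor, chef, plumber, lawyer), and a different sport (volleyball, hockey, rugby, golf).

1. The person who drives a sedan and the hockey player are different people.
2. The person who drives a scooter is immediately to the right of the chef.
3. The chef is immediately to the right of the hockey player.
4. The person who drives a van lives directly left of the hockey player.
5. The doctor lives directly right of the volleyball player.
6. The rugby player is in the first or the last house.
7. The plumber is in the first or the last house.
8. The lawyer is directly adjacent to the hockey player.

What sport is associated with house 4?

rugby

By clue 4, the person who drives a van is in house 1.
By clue 4, the hockey player is in house 2.
Clue 3 places the chef in house 3.
House 2's vehicle must be jeep (nothing else left).
The only profession still possible for house 1 is lawyer.
House 2's profession must be doctor (nothing else left).
House 4's profession must be plumber (nothing else left).
From clue 2, the person who drives a scooter must be in house 4.
The volleyball player is in house 1 (clue 5).
That leaves sedan as the vehicle for house 3.
House 3 sport: only golf fits.
The only sport still possible for house 4 is rugby.
So: house 1 = van/lawyer/volleyball, house 2 = jeep/doctor/hockey, house 3 = sedan/chef/golf, house 4 = scooter/plumber/rugby.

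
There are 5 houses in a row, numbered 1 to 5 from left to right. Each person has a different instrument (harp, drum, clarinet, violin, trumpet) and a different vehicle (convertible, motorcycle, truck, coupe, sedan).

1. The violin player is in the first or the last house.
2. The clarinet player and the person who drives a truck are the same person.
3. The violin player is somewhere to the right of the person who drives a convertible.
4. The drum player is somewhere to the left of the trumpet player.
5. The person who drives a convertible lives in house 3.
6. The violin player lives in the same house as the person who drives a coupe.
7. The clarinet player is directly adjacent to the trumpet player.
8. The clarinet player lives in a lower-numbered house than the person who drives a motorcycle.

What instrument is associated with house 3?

trumpet

Clue 3: the violin player is in house 5.
Clue 5 places the person who drives a convertible in house 3.
From clue 6, the person who drives a coupe must be in house 5.
House 4 instrument: only harp fits.
That leaves trumpet as the instrument for house 3.
Clue 7 places the clarinet player in house 2.
Clue 8 places the person who drives a motorcycle in house 4.
So house 1 gets drum for instrument.
Clue 2: the person who drives a truck is in house 2.
House 1's vehicle must be sedan (nothing else left).
So: house 1 = drum/sedan, house 2 = clarinet/truck, house 3 = trumpet/convertible, house 4 = harp/motorcycle, house 5 = violin/coupe.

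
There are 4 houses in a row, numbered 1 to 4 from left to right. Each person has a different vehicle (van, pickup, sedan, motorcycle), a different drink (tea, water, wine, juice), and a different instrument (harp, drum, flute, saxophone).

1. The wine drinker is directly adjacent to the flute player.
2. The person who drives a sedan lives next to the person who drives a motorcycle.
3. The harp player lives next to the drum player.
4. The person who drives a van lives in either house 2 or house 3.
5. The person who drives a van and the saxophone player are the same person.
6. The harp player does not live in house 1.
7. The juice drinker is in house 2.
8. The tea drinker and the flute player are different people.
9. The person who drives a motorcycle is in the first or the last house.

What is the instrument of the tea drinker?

Clue 7 places the juice drinker in house 2.
House 1 instrument: only drum fits.
The harp player is in house 2 (clue 3).
House 3 instrument: only saxophone fits.
The only instrument still possible for house 4 is flute.
The wine drinker is in house 3 (clue 1).
The person who drives a van is in house 3 (clue 5).
So house 2 gets sedan for vehicle.
House 4 drink: only water fits.
By clue 2, the person who drives a motorcycle is in house 1.
House 4 vehicle: only pickup fits.
House 1 drink: only tea fits.
So: house 1 = motorcycle/tea/drum, house 2 = sedan/juice/harp, house 3 = van/wine/saxophone, house 4 = pickup/water/flute.

drum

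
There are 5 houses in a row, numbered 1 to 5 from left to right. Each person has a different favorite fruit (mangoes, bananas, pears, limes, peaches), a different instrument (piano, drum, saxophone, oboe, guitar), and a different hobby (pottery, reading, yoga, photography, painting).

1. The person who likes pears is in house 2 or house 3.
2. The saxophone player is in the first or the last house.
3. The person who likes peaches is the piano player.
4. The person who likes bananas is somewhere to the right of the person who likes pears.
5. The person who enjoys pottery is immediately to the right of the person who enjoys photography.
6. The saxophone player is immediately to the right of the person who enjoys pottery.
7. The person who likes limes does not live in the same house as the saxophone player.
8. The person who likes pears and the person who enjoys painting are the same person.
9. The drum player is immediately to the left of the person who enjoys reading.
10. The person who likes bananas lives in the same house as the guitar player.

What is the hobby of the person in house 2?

From clue 6, the saxophone player must be in house 5.
By clue 6, the person who enjoys pottery is in house 4.
Clue 5: the person who enjoys photography is in house 3.
House 5 favorite fruit: only mangoes fits.
That leaves yoga as the hobby for house 1.
House 2 hobby: only painting fits.
The only hobby still possible for house 5 is reading.
Clue 8 places the person who likes pears in house 2.
Clue 9: the drum player is in house 4.
So house 3 gets guitar for instrument.
Clue 3: the person who likes peaches is in house 1.
Clue 3 places the piano player in house 1.
By clue 10, the person who likes bananas is in house 3.
House 4's favorite fruit must be limes (nothing else left).
So house 2 gets oboe for instrument.
So: house 1 = peaches/piano/yoga, house 2 = pears/oboe/painting, house 3 = bananas/guitar/photography, house 4 = limes/drum/pottery, house 5 = mangoes/saxophone/reading.

painting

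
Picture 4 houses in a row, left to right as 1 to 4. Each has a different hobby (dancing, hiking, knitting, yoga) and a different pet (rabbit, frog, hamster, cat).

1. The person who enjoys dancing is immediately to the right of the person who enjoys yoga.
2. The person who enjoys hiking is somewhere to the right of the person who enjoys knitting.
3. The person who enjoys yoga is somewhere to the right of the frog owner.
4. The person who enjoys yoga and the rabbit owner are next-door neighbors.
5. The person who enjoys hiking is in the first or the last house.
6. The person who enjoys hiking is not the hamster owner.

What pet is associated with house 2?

The person who enjoys hiking is in house 4 (clue 5).
House 1 hobby: only knitting fits.
Clue 1 places the person who enjoys dancing in house 3.
Clue 1: the person who enjoys yoga is in house 2.
The frog owner is in house 1 (clue 3).
That leaves cat as the pet for house 4.
The only pet still possible for house 2 is hamster.
So house 3 gets rabbit for pet.
So: house 1 = knitting/frog, house 2 = yoga/hamster, house 3 = dancing/rabbit, house 4 = hiking/cat.

hamster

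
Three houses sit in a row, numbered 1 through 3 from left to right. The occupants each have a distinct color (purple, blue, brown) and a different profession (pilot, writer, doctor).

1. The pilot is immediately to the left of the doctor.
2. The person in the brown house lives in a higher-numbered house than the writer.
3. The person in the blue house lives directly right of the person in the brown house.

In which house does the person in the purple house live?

The person in the blue house is in house 3 (clue 3).
The person in the brown house is in house 2 (clue 3).
That leaves purple as the color for house 1.
The only profession still possible for house 3 is doctor.
By clue 1, the pilot is in house 2.
The writer is in house 1 (clue 2).
So: house 1 = purple/writer, house 2 = brown/pilot, house 3 = blue/doctor.

1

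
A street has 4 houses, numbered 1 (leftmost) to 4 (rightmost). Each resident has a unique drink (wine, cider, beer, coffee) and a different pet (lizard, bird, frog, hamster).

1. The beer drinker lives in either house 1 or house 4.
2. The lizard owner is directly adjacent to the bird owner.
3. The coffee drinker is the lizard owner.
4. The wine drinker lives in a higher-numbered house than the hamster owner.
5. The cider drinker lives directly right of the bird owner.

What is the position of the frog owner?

The beer drinker is narrowed to house 1 or 4; consider each.
Placing it in house 4 leads to a contradiction, so it's in house 1.
The cider drinker is narrowed to house 2 or 3 or 4; consider each.
Placing it in house 2 and house 3 leads to a contradiction, so it's in house 4.
Clue 5: the bird owner is in house 3.
The coffee drinker is in house 2 (clue 3).
Clue 3: the lizard owner is in house 2.
So house 3 gets wine for drink.
The only pet still possible for house 1 is hamster.
The only pet still possible for house 4 is frog.
So: house 1 = beer/hamster, house 2 = coffee/lizard, house 3 = wine/bird, house 4 = cider/frog.

4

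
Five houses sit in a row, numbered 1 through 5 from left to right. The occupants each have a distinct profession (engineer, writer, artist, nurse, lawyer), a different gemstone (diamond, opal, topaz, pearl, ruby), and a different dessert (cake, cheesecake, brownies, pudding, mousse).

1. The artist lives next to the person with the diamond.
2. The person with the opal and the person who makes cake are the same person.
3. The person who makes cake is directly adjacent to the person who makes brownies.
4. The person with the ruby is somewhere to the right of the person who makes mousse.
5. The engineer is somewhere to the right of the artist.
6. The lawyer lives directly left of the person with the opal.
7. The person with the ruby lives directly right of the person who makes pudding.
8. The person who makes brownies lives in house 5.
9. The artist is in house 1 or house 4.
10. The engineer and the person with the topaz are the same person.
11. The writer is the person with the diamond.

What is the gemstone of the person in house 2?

diamond

The person who makes brownies is in house 5 (clue 8).
By clue 3, the person who makes cake is in house 4.
So house 1 gets pearl for gemstone.
Clue 2 places the person with the opal in house 4.
Clue 6 places the lawyer in house 3.
So house 3 gets ruby for gemstone.
House 3's dessert must be cheesecake (nothing else left).
Clue 7 places the person who makes pudding in house 2.
House 1 dessert: only mousse fits.
The artist is narrowed to house 1 or 4; consider each.
Placing it in house 4 leads to a contradiction, so it's in house 1.
By clue 1, the person with the diamond is in house 2.
By clue 11, the writer is in house 2.
The only profession still possible for house 4 is nurse.
House 5's profession must be engineer (nothing else left).
House 5 gemstone: only topaz fits.
So: house 1 = artist/pearl/mousse, house 2 = writer/diamond/pudding, house 3 = lawyer/ruby/cheesecake, house 4 = nurse/opal/cake, house 5 = engineer/topaz/brownies.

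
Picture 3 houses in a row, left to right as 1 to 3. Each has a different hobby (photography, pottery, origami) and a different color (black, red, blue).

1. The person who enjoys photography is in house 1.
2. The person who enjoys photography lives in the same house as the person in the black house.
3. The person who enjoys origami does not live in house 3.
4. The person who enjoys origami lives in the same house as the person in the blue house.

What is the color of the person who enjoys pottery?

red

Clue 1: the person who enjoys photography is in house 1.
Clue 2 places the person in the black house in house 1.
House 2's hobby must be origami (nothing else left).
House 3 hobby: only pottery fits.
The only color still possible for house 2 is blue.
House 3 color: only red fits.
So: house 1 = photography/black, house 2 = origami/blue, house 3 = pottery/red.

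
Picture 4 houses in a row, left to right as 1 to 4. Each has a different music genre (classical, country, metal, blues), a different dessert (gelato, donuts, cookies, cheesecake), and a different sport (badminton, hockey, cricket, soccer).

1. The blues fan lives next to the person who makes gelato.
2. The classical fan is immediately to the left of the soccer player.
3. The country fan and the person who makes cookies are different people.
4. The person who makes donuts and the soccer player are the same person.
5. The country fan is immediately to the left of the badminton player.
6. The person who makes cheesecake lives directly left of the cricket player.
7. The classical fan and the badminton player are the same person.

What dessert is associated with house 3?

House 1's sport must be hockey (nothing else left).
The classical fan is narrowed to house 2 or 3; consider each.
Placing it in house 2 leads to a contradiction, so it's in house 3.
Clue 2: the soccer player is in house 4.
Clue 4 places the person who makes donuts in house 4.
Clue 7 places the badminton player in house 3.
The only sport still possible for house 2 is cricket.
From clue 5, the country fan must be in house 2.
By clue 6, the person who makes cheesecake is in house 1.
From clue 3, the person who makes cookies must be in house 3.
That leaves gelato as the dessert for house 2.
The blues fan is in house 1 (clue 1).
That leaves metal as the music genre for house 4.
So: house 1 = blues/cheesecake/hockey, house 2 = country/gelato/cricket, house 3 = classical/cookies/badminton, house 4 = metal/donuts/soccer.

cookies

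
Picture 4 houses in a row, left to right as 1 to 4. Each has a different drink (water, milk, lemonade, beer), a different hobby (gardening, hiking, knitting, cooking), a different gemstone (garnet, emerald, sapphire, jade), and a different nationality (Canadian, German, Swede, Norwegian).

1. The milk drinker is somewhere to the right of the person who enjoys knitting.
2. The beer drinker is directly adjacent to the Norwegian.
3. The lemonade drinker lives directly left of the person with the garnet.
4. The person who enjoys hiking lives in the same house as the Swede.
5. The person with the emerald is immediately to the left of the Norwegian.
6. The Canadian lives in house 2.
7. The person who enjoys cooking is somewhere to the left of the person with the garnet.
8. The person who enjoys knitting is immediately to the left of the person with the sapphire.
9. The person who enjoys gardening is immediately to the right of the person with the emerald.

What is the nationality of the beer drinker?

From clue 6, the Canadian must be in house 2.
So house 1 gets jade for gemstone.
The person who enjoys gardening is narrowed to house 3 or 4; consider each.
Placing it in house 4 leads to a contradiction, so it's in house 3.
By clue 9, the person with the emerald is in house 2.
House 4 hobby: only hiking fits.
Clue 4 places the Swede in house 4.
From clue 5, the Norwegian must be in house 3.
The person who enjoys knitting is in house 2 (clue 8).
Clue 8 places the person with the sapphire in house 3.
That leaves water as the drink for house 1.
House 1 hobby: only cooking fits.
So house 4 gets garnet for gemstone.
House 1's nationality must be German (nothing else left).
Clue 3 places the lemonade drinker in house 3.
So house 2 gets beer for drink.
The only drink still possible for house 4 is milk.
So: house 1 = water/cooking/jade/German, house 2 = beer/knitting/emerald/Canadian, house 3 = lemonade/gardening/sapphire/Norwegian, house 4 = milk/hiking/garnet/Swede.

Canadian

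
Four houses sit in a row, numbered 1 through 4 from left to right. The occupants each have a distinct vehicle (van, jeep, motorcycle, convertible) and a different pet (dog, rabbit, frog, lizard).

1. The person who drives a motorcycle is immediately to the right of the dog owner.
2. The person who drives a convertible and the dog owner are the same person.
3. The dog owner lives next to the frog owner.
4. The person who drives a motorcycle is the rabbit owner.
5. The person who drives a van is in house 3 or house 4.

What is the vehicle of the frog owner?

The person who drives a van is narrowed to house 3 or 4; consider each.
Placing it in house 3 leads to a contradiction, so it's in house 4.
House 4 pet: only lizard fits.
The person who drives a convertible is narrowed to house 1 or 2; consider each.
Placing it in house 1 leads to a contradiction, so it's in house 2.
The dog owner is in house 2 (clue 2).
That leaves jeep as the vehicle for house 1.
The only vehicle still possible for house 3 is motorcycle.
That leaves frog as the pet for house 1.
House 3 pet: only rabbit fits.
So: house 1 = jeep/frog, house 2 = convertible/dog, house 3 = motorcycle/rabbit, house 4 = van/lizard.

jeep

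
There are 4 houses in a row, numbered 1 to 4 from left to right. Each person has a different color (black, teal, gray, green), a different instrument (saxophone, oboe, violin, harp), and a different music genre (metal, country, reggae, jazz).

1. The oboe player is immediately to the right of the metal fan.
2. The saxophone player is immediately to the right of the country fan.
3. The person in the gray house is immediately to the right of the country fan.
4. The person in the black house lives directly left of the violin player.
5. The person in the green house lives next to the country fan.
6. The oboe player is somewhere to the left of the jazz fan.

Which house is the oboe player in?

3

The only instrument still possible for house 1 is harp.
The oboe player is narrowed to house 2 or 3; consider each.
Placing it in house 2 leads to a contradiction, so it's in house 3.
By clue 1, the metal fan is in house 2.
Clue 6 places the jazz fan in house 4.
The person in the black house is narrowed to house 1 or 3; consider each.
Placing it in house 3 leads to a contradiction, so it's in house 1.
The violin player is in house 2 (clue 4).
So house 3 gets teal for color.
House 4 instrument: only saxophone fits.
From clue 2, the country fan must be in house 3.
Clue 3: the person in the gray house is in house 4.
That leaves green as the color for house 2.
So house 1 gets reggae for music genre.
So: house 1 = black/harp/reggae, house 2 = green/violin/metal, house 3 = teal/oboe/country, house 4 = gray/saxophone/jazz.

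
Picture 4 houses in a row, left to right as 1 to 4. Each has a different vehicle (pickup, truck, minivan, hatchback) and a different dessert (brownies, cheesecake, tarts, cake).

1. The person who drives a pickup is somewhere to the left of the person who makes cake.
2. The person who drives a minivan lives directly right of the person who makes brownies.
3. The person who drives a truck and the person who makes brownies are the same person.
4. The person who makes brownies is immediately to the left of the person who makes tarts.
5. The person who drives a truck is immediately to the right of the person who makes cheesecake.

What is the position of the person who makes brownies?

That leaves cheesecake as the dessert for house 1.
Clue 5: the person who drives a truck is in house 2.
Clue 3 places the person who makes brownies in house 2.
Clue 4 places the person who makes tarts in house 3.
So house 4 gets cake for dessert.
Clue 2 places the person who drives a minivan in house 3.
House 4 vehicle: only hatchback fits.
House 1's vehicle must be pickup (nothing else left).
So: house 1 = pickup/cheesecake, house 2 = truck/brownies, house 3 = minivan/tarts, house 4 = hatchback/cake.

2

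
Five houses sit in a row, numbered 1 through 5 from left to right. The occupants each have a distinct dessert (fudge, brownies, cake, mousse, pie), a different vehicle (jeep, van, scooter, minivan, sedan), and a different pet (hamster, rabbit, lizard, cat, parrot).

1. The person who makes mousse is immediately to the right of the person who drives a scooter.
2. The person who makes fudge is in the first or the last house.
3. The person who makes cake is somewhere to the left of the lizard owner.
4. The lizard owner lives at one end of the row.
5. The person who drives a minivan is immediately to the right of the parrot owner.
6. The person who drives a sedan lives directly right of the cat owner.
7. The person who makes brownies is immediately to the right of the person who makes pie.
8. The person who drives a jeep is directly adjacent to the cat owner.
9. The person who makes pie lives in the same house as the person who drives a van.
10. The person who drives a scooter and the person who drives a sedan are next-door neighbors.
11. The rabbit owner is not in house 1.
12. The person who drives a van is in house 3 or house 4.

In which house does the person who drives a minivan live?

By clue 4, the lizard owner is in house 5.
The person who makes brownies is narrowed to house 4 or 5; consider each.
Placing it in house 4 leads to a contradiction, so it's in house 5.
The person who makes pie is in house 4 (clue 7).
By clue 9, the person who drives a van is in house 4.
House 1's dessert must be fudge (nothing else left).
So house 5 gets minivan for vehicle.
The parrot owner is in house 4 (clue 5).
The person who makes cake is narrowed to house 2 or 3; consider each.
Placing it in house 3 leads to a contradiction, so it's in house 2.
House 3 dessert: only mousse fits.
From clue 1, the person who drives a scooter must be in house 2.
The person who drives a sedan is in house 3 (clue 10).
House 1 vehicle: only jeep fits.
Clue 6 places the cat owner in house 2.
House 1 pet: only hamster fits.
The only pet still possible for house 3 is rabbit.
So: house 1 = fudge/jeep/hamster, house 2 = cake/scooter/cat, house 3 = mousse/sedan/rabbit, house 4 = pie/van/parrot, house 5 = brownies/minivan/lizard.

5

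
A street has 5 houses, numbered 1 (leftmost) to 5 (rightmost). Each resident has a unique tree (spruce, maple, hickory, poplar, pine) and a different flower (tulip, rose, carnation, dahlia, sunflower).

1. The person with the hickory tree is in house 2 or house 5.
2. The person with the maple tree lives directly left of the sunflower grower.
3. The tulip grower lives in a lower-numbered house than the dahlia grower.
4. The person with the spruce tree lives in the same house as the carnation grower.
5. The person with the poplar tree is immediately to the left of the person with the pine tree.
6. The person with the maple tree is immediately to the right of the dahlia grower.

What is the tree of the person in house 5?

The person with the hickory tree is narrowed to house 2 or 5; consider each.
Placing it in house 2 leads to a contradiction, so it's in house 5.
The person with the maple tree is narrowed to house 3 or 4; consider each.
Placing it in house 3 leads to a contradiction, so it's in house 4.
Clue 2: the sunflower grower is in house 5.
From clue 6, the dahlia grower must be in house 3.
House 3's tree must be pine (nothing else left).
House 4's flower must be rose (nothing else left).
The person with the poplar tree is in house 2 (clue 5).
The only tree still possible for house 1 is spruce.
From clue 4, the carnation grower must be in house 1.
That leaves tulip as the flower for house 2.
So: house 1 = spruce/carnation, house 2 = poplar/tulip, house 3 = pine/dahlia, house 4 = maple/rose, house 5 = hickory/sunflower.

hickory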